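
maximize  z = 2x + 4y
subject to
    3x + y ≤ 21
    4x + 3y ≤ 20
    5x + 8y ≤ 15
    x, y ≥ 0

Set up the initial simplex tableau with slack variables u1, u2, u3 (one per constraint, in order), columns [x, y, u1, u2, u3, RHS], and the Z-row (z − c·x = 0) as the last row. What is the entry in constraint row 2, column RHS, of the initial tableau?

20

The RHS of constraint 2 is b_2 = 20.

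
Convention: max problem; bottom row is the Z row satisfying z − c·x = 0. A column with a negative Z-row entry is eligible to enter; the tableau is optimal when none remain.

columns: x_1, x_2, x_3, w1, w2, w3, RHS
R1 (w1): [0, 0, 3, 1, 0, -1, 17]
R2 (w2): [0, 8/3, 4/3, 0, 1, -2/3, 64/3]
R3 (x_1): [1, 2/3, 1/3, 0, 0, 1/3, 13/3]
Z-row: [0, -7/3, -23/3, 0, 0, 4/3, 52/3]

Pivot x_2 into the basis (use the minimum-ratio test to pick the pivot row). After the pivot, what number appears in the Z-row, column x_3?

Ratio test on column x_2 — row 1: entry 0 ≤ 0; row 2: (64/3)/(8/3) = 8; row 3: (13/3)/(2/3) = 13/2. Minimum is 13/2 at row 3 (x_1 leaves); pivot element 2/3.
Divide row 3 by 2/3; eliminate column x_2 from the other rows.
Z-row update in column x_3: -23/3 − (-7/3)·(1/2) = -13/2.

-13/2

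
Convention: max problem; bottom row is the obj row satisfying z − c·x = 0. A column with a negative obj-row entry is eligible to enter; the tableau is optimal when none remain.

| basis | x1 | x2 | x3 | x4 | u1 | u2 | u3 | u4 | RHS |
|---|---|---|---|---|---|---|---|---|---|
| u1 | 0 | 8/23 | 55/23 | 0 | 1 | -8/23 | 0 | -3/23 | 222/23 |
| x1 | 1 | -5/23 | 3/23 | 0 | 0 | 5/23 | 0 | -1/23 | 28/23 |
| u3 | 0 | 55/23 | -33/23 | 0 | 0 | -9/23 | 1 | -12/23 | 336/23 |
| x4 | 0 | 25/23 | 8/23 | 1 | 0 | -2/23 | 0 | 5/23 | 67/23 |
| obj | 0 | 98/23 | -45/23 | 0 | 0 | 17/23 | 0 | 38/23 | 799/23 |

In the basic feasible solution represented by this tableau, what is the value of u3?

336/23

u3 is basic (row 3); its value is the RHS of that row, 336/23.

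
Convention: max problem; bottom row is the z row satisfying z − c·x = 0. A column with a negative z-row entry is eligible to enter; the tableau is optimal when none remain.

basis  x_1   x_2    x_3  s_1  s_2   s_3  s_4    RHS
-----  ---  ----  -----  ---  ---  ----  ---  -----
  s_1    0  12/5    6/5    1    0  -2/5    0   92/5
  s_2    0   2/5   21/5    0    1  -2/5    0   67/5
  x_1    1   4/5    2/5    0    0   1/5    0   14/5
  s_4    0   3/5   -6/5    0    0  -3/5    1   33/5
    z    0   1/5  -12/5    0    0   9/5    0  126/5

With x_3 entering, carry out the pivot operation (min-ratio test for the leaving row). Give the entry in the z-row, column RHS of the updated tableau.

230/7

Ratio test on column x_3 — row 1: (92/5)/(6/5) = 46/3; row 2: (67/5)/(21/5) = 67/21; row 3: (14/5)/(2/5) = 7; row 4: entry -6/5 ≤ 0. Minimum is 67/21 at row 2 (s_2 leaves); pivot element 21/5.
Divide row 2 by 21/5; eliminate column x_3 from the other rows.
z-row update in column RHS: 126/5 − (-12/5)·(67/21) = 230/7.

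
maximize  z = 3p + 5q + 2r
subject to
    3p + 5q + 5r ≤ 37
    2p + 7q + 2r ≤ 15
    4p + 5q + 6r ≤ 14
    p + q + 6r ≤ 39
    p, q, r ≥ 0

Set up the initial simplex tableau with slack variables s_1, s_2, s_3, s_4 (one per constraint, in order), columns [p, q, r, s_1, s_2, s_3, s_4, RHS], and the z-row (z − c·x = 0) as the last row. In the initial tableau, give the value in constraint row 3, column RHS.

The RHS of constraint 3 is b_3 = 14.

14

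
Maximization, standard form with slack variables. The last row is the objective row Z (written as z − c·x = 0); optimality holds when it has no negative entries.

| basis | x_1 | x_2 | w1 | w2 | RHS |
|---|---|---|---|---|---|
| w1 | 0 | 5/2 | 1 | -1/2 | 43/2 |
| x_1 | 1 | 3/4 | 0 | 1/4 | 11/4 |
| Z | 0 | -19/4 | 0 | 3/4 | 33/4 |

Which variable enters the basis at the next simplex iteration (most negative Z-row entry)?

x_2

Negative Z-row entries: x_2: -19/4.
The most negative is -19/4 in column x_2, so x_2 enters.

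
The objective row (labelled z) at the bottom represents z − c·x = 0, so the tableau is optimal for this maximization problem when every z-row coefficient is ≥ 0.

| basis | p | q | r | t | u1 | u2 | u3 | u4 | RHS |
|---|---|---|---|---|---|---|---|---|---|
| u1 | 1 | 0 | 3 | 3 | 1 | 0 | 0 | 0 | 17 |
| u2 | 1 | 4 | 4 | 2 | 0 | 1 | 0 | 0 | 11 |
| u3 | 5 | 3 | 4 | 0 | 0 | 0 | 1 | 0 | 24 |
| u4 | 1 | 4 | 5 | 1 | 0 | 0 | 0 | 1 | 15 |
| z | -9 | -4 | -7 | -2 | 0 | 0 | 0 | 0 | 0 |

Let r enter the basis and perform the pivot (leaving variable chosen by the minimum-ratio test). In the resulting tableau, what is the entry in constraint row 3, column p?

Ratio test on column r — row 1: 17/3 = 17/3; row 2: 11/4 = 11/4; row 3: 24/4 = 6; row 4: 15/5 = 3. Minimum is 11/4 at row 2 (u2 leaves); pivot element 4.
Divide row 2 by 4; eliminate column r from the other rows.
Row 3 update in column p: 5 − 4·(1/4) = 4.

4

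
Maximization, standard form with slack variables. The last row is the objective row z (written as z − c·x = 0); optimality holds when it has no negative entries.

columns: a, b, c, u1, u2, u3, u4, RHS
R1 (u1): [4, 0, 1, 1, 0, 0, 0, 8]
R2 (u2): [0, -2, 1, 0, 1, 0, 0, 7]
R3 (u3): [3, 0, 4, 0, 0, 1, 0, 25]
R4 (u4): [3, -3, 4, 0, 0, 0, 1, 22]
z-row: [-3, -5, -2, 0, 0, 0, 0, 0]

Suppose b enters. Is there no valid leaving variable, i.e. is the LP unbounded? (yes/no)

yes

Every constraint-row entry in column b is ≤ 0, so increasing b is unbounded.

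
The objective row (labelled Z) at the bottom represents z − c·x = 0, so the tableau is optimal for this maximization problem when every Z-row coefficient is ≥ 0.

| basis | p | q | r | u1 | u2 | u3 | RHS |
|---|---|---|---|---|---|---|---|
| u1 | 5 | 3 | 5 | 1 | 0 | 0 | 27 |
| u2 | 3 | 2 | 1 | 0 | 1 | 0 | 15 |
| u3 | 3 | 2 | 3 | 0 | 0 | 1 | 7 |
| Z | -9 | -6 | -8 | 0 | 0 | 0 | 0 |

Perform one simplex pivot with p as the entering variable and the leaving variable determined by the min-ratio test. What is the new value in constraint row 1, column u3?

Ratio test on column p — row 1: 27/5 = 27/5; row 2: 15/3 = 5; row 3: 7/3 = 7/3. Minimum is 7/3 at row 3 (u3 leaves); pivot element 3.
Divide row 3 by 3; eliminate column p from the other rows.
Row 1 update in column u3: 0 − 5·(1/3) = -5/3.

-5/3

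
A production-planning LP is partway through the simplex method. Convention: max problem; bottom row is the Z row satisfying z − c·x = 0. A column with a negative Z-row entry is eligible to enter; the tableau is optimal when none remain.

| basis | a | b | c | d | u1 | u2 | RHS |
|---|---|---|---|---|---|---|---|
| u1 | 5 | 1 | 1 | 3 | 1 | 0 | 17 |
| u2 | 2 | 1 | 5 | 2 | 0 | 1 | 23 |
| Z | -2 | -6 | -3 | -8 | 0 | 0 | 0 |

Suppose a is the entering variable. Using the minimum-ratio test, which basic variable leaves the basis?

u1

Column a entries and ratios — u1: 17/5 = 17/5; u2: 23/2 = 23/2.
Smallest ratio is 17/5 in the row of u1, so u1 leaves.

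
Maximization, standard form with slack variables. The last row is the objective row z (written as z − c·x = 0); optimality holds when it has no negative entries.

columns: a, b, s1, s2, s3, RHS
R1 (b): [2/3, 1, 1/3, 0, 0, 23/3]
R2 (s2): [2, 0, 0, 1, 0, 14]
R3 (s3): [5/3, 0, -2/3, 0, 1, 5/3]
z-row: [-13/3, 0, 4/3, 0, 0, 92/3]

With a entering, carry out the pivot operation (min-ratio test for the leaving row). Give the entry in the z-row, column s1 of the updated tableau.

-2/5

Ratio test on column a — row 1: (23/3)/(2/3) = 23/2; row 2: 14/2 = 7; row 3: (5/3)/(5/3) = 1. Minimum is 1 at row 3 (s3 leaves); pivot element 5/3.
Divide row 3 by 5/3; eliminate column a from the other rows.
z-row update in column s1: 4/3 − (-13/3)·(-2/5) = -2/5.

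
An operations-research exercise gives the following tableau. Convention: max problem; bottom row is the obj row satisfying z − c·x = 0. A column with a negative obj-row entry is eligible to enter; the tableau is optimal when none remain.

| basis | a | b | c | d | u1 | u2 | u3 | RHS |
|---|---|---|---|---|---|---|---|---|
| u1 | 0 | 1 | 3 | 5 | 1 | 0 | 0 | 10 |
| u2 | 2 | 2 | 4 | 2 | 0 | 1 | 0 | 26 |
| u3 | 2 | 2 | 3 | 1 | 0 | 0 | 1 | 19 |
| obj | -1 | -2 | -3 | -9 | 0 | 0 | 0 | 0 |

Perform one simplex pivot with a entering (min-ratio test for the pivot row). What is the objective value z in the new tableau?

19/2

Ratio test on column a — row 1: entry 0 ≤ 0; row 2: 26/2 = 13; row 3: 19/2 = 19/2. Minimum is 19/2 at row 3 (u3 leaves); pivot element 2.
Pivot on row 3; the obj-row RHS becomes 0 − (-1)·(19/2) = 19/2.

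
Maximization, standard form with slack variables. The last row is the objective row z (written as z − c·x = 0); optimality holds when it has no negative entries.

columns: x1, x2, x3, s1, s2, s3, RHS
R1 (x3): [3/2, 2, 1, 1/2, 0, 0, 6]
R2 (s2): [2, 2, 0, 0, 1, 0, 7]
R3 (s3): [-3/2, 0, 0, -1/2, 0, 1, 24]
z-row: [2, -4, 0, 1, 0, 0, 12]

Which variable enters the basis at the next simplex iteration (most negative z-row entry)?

x2

Negative z-row entries: x2: -4.
The most negative is -4 in column x2, so x2 enters.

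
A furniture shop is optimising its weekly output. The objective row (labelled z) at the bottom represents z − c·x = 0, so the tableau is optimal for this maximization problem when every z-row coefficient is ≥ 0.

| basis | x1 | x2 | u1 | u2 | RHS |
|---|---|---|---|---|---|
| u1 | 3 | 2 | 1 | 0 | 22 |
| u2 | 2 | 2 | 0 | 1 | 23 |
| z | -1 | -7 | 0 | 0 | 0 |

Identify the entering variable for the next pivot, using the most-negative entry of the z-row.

x2

Negative z-row entries: x1: -1, x2: -7.
The most negative is -7 in column x2, so x2 enters.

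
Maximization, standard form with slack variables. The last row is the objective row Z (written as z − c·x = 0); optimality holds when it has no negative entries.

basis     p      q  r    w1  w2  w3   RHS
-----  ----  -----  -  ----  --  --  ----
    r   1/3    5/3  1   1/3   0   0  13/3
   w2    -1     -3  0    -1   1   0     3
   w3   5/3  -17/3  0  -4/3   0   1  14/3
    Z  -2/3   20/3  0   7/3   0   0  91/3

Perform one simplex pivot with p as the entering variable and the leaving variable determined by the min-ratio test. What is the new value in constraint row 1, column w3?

Ratio test on column p — row 1: (13/3)/(1/3) = 13; row 2: entry -1 ≤ 0; row 3: (14/3)/(5/3) = 14/5. Minimum is 14/5 at row 3 (w3 leaves); pivot element 5/3.
Divide row 3 by 5/3; eliminate column p from the other rows.
Row 1 update in column w3: 0 − (1/3)·(3/5) = -1/5.

-1/5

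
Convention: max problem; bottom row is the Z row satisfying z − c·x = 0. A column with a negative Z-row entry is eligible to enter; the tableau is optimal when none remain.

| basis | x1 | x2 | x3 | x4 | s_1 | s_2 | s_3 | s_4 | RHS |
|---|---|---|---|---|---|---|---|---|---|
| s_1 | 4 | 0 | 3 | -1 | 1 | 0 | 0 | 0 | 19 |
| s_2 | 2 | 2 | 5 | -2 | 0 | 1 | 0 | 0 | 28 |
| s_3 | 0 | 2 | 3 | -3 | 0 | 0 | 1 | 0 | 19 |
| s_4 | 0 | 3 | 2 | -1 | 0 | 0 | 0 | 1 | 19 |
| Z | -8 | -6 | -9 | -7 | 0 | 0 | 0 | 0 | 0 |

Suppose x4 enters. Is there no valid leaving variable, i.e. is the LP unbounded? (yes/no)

Every constraint-row entry in column x4 is ≤ 0, so increasing x4 is unbounded.

yes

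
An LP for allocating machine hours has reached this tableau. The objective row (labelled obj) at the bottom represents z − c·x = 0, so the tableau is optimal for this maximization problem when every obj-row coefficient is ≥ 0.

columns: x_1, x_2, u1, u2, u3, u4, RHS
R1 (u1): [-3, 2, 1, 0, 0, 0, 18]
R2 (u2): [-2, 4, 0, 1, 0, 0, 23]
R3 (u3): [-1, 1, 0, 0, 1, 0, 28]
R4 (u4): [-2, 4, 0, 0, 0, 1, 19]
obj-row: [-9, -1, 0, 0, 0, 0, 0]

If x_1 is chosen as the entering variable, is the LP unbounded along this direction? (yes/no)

Every constraint-row entry in column x_1 is ≤ 0, so increasing x_1 is unbounded.

yes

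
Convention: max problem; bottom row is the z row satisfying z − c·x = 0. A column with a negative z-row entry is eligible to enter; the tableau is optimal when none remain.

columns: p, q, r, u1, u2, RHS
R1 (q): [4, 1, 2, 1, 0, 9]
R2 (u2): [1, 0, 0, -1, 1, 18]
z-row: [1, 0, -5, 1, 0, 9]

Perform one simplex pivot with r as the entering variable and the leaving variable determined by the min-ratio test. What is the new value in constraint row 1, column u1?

Ratio test on column r — row 1: 9/2 = 9/2; row 2: entry 0 ≤ 0. Minimum is 9/2 at row 1 (q leaves); pivot element 2.
Divide row 1 by 2; eliminate column r from the other rows.
In the new row 1, the u1 entry is the old entry divided by the pivot: 1/2 = 1/2.

1/2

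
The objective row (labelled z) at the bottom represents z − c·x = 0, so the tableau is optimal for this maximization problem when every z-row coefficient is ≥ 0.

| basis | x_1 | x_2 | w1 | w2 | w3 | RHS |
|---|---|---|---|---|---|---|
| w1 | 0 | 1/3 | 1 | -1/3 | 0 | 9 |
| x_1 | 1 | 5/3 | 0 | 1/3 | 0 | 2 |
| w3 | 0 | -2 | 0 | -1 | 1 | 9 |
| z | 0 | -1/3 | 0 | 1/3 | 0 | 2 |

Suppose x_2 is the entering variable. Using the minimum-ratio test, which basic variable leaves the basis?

x_1

Column x_2 entries and ratios — w1: 9/(1/3) = 27; x_1: 2/(5/3) = 6/5; w3: -2 ≤ 0, skip.
Smallest ratio is 6/5 in the row of x_1, so x_1 leaves.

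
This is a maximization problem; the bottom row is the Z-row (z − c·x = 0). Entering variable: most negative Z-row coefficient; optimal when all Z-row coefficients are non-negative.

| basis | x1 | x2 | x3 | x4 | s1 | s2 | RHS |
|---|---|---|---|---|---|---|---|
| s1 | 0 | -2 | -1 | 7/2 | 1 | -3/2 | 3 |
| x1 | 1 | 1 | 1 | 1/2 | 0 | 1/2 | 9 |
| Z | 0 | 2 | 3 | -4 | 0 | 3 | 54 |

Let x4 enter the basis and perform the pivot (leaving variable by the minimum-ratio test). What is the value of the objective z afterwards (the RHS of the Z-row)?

Ratio test on column x4 — row 1: 3/(7/2) = 6/7; row 2: 9/(1/2) = 18. Minimum is 6/7 at row 1 (s1 leaves); pivot element 7/2.
Pivot on row 1; the Z-row RHS becomes 54 − (-4)·(6/7) = 402/7.

402/7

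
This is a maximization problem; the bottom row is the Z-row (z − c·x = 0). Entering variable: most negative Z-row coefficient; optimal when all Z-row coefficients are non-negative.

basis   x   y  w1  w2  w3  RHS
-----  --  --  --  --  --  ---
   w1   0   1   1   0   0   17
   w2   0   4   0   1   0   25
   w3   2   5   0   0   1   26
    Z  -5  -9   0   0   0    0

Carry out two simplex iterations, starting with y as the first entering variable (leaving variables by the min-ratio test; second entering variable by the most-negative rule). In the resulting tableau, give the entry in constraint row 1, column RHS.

Ratio test on column y — row 1: 17/1 = 17; row 2: 25/4 = 25/4; row 3: 26/5 = 26/5. Minimum is 26/5 at row 3 (w3 leaves); pivot element 5.
Divide row 3 by 5; eliminate column y from the other rows.
Second iteration: most negative Z-row entry is -7/5 in column x, so x enters.
Ratio test on column x — row 1: entry -2/5 ≤ 0; row 2: entry -8/5 ≤ 0; row 3: (26/5)/(2/5) = 13. Minimum is 13 at row 3 (y leaves); pivot element 2/5.
Divide row 3 by 2/5; eliminate column x from the other rows.
After both pivots, the entry at constraint row 1, column RHS is 17.

17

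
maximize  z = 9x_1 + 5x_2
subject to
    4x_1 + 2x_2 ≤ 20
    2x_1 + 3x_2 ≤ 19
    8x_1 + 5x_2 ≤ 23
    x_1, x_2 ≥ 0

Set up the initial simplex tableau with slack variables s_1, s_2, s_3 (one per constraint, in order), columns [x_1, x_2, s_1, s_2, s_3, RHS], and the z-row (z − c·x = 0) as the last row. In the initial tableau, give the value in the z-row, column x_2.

The z-row carries the negated objective coefficients: the x_2 entry is -5.

-5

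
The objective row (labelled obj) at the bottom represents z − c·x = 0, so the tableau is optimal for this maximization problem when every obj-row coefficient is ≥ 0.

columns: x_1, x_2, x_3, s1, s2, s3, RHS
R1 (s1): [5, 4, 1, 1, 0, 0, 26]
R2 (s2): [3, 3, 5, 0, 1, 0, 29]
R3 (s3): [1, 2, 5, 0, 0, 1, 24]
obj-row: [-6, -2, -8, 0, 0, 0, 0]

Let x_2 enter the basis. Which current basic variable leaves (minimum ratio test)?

s1

Column x_2 entries and ratios — s1: 26/4 = 13/2; s2: 29/3 = 29/3; s3: 24/2 = 12.
Smallest ratio is 13/2 in the row of s1, so s1 leaves.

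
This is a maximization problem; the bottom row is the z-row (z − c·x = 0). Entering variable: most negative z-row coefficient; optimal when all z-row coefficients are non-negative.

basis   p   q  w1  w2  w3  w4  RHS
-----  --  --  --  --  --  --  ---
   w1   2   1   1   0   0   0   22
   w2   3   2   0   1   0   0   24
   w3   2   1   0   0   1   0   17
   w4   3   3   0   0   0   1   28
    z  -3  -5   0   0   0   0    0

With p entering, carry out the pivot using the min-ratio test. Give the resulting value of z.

24

Ratio test on column p — row 1: 22/2 = 11; row 2: 24/3 = 8; row 3: 17/2 = 17/2; row 4: 28/3 = 28/3. Minimum is 8 at row 2 (w2 leaves); pivot element 3.
Pivot on row 2; the z-row RHS becomes 0 − (-3)·8 = 24.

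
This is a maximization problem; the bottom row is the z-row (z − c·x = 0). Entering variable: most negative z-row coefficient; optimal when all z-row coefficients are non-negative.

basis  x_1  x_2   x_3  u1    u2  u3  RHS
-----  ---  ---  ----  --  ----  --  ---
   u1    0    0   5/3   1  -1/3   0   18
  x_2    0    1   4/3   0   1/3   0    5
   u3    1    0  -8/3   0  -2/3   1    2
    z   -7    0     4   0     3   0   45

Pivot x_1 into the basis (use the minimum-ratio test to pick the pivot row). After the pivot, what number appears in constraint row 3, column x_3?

Ratio test on column x_1 — row 1: entry 0 ≤ 0; row 2: entry 0 ≤ 0; row 3: 2/1 = 2. Minimum is 2 at row 3 (u3 leaves); pivot element 1.
Divide row 3 by 1; eliminate column x_1 from the other rows.
In the new row 3, the x_3 entry is the old entry divided by the pivot: (-8/3)/1 = -8/3.

-8/3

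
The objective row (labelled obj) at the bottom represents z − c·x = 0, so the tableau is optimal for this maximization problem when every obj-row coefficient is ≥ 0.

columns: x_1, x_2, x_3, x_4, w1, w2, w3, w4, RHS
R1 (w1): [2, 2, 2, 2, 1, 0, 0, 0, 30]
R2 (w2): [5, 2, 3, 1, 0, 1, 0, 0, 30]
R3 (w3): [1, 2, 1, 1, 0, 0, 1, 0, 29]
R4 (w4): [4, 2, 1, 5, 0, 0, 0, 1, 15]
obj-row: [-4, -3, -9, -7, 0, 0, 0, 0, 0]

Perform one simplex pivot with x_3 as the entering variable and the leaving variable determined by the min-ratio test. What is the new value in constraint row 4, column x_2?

4/3

Ratio test on column x_3 — row 1: 30/2 = 15; row 2: 30/3 = 10; row 3: 29/1 = 29; row 4: 15/1 = 15. Minimum is 10 at row 2 (w2 leaves); pivot element 3.
Divide row 2 by 3; eliminate column x_3 from the other rows.
Row 4 update in column x_2: 2 − 1·(2/3) = 4/3.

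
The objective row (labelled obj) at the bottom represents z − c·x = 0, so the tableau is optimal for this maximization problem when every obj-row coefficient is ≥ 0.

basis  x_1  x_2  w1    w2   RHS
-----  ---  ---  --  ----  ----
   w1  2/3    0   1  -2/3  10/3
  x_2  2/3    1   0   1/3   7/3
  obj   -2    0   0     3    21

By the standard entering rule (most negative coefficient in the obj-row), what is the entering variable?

Negative obj-row entries: x_1: -2.
The most negative is -2 in column x_1, so x_1 enters.

x_1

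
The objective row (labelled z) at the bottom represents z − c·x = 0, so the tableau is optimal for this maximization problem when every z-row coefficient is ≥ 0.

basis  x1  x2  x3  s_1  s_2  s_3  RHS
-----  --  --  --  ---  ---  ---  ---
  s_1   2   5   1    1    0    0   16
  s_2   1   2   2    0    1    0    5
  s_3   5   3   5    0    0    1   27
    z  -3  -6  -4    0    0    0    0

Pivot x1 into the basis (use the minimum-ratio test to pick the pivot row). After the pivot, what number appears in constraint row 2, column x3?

2

Ratio test on column x1 — row 1: 16/2 = 8; row 2: 5/1 = 5; row 3: 27/5 = 27/5. Minimum is 5 at row 2 (s_2 leaves); pivot element 1.
Divide row 2 by 1; eliminate column x1 from the other rows.
In the new row 2, the x3 entry is the old entry divided by the pivot: 2/1 = 2.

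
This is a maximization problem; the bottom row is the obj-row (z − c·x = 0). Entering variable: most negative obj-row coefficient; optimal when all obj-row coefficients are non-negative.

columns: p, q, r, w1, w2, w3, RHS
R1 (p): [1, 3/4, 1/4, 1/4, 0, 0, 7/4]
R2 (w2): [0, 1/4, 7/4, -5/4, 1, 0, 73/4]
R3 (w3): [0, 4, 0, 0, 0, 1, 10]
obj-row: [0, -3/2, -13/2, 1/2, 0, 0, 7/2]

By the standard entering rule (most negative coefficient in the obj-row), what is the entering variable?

Negative obj-row entries: q: -3/2, r: -13/2.
The most negative is -13/2 in column r, so r enters.

r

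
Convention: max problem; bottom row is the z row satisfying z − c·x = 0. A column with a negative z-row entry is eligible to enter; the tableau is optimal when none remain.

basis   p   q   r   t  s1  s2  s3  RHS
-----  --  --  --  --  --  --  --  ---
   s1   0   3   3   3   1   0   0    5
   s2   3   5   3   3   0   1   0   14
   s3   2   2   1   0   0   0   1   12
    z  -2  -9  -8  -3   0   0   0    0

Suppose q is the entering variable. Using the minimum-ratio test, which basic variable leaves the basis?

s1

Column q entries and ratios — s1: 5/3 = 5/3; s2: 14/5 = 14/5; s3: 12/2 = 6.
Smallest ratio is 5/3 in the row of s1, so s1 leaves.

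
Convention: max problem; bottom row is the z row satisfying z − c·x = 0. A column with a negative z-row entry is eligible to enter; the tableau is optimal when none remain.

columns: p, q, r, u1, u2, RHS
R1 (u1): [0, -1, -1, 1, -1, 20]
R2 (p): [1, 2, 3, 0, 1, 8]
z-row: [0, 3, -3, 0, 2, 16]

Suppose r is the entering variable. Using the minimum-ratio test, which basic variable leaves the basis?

Column r entries and ratios — u1: -1 ≤ 0, skip; p: 8/3 = 8/3.
Smallest ratio is 8/3 in the row of p, so p leaves.

p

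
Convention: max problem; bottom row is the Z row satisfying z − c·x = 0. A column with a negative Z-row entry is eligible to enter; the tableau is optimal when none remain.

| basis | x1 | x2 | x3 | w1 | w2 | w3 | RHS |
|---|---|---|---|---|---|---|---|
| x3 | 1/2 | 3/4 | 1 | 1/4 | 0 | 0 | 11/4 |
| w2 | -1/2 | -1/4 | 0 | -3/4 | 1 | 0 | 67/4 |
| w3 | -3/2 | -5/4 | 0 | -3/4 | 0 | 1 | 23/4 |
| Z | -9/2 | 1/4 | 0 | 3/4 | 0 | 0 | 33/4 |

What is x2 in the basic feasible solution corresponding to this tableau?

0

x2 is not in the basis, so in the current basic feasible solution x2 = 0.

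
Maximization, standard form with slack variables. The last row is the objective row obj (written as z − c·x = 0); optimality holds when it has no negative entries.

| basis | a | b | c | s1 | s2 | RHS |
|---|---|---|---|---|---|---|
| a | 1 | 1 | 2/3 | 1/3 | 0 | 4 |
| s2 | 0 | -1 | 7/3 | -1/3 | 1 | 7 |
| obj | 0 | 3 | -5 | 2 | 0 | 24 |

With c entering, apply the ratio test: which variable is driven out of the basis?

Column c entries and ratios — a: 4/(2/3) = 6; s2: 7/(7/3) = 3.
Smallest ratio is 3 in the row of s2, so s2 leaves.

s2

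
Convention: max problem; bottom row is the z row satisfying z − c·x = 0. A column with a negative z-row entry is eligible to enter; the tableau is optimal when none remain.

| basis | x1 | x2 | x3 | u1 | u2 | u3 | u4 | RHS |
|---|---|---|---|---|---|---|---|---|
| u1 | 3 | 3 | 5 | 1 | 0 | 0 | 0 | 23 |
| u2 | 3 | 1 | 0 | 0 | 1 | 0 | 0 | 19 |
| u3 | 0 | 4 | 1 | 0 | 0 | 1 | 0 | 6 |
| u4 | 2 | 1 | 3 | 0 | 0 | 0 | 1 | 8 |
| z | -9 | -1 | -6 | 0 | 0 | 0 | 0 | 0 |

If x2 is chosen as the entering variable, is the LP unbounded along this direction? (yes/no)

no

Column x2 has positive entries in row(s) 1, 2, 3, 4, so the ratio test bounds it — not unbounded.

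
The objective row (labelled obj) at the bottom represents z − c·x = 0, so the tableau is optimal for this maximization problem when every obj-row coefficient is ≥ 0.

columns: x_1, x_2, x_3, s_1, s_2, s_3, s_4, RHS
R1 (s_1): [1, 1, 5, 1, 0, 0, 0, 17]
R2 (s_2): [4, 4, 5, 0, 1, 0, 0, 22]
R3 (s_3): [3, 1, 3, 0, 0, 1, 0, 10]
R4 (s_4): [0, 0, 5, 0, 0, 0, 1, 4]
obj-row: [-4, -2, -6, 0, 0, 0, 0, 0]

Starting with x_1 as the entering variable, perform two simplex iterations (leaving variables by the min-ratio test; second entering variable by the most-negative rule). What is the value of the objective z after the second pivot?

Ratio test on column x_1 — row 1: 17/1 = 17; row 2: 22/4 = 11/2; row 3: 10/3 = 10/3; row 4: entry 0 ≤ 0. Minimum is 10/3 at row 3 (s_3 leaves); pivot element 3.
Pivot on row 3; the obj-row RHS becomes 0 − (-4)·(10/3) = 40/3.
Next entering variable (most negative obj-row entry -2): x_3.
Ratio test on column x_3 — row 1: (41/3)/4 = 41/12; row 2: (26/3)/1 = 26/3; row 3: (10/3)/1 = 10/3; row 4: 4/5 = 4/5. Minimum is 4/5 at row 4 (s_4 leaves); pivot element 5.
After the second pivot the obj-row RHS is 40/3 − (-2)·(4/5) = 224/15.

224/15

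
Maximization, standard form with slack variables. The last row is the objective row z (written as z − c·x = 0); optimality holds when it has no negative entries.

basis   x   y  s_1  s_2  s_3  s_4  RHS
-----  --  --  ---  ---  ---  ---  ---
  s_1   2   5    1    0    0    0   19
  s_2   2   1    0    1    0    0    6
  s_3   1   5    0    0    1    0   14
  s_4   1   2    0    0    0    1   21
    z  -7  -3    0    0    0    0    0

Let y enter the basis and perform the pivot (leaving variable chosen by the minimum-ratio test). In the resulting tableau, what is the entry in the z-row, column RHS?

42/5

Ratio test on column y — row 1: 19/5 = 19/5; row 2: 6/1 = 6; row 3: 14/5 = 14/5; row 4: 21/2 = 21/2. Minimum is 14/5 at row 3 (s_3 leaves); pivot element 5.
Divide row 3 by 5; eliminate column y from the other rows.
z-row update in column RHS: 0 − (-3)·(14/5) = 42/5.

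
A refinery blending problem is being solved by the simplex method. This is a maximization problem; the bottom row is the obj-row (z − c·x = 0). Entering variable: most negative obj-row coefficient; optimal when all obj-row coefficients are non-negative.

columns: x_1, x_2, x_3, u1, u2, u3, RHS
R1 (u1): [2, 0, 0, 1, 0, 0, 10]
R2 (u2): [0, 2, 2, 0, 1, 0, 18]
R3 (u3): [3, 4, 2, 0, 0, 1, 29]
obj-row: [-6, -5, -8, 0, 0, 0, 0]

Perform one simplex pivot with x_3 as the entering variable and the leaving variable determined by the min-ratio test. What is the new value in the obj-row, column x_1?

Ratio test on column x_3 — row 1: entry 0 ≤ 0; row 2: 18/2 = 9; row 3: 29/2 = 29/2. Minimum is 9 at row 2 (u2 leaves); pivot element 2.
Divide row 2 by 2; eliminate column x_3 from the other rows.
obj-row update in column x_1: -6 − (-8)·0 = -6.

-6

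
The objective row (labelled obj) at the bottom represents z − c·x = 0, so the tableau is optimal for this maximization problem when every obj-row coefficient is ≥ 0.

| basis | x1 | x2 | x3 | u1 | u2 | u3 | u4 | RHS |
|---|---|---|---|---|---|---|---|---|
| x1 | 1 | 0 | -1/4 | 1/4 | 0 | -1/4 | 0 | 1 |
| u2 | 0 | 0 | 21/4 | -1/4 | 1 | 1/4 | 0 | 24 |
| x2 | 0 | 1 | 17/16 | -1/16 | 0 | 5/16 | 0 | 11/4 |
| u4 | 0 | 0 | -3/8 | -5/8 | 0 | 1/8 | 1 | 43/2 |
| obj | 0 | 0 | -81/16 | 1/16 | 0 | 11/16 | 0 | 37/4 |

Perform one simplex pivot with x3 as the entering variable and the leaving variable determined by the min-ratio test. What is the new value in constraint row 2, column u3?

-22/17

Ratio test on column x3 — row 1: entry -1/4 ≤ 0; row 2: 24/(21/4) = 32/7; row 3: (11/4)/(17/16) = 44/17; row 4: entry -3/8 ≤ 0. Minimum is 44/17 at row 3 (x2 leaves); pivot element 17/16.
Divide row 3 by 17/16; eliminate column x3 from the other rows.
Row 2 update in column u3: 1/4 − (21/4)·(5/17) = -22/17.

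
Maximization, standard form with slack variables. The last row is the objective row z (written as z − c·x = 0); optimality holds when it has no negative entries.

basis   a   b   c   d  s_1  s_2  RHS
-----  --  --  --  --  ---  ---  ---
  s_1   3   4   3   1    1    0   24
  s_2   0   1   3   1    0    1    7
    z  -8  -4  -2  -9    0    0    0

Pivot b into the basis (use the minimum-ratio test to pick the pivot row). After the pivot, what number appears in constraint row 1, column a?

Ratio test on column b — row 1: 24/4 = 6; row 2: 7/1 = 7. Minimum is 6 at row 1 (s_1 leaves); pivot element 4.
Divide row 1 by 4; eliminate column b from the other rows.
In the new row 1, the a entry is the old entry divided by the pivot: 3/4 = 3/4.

3/4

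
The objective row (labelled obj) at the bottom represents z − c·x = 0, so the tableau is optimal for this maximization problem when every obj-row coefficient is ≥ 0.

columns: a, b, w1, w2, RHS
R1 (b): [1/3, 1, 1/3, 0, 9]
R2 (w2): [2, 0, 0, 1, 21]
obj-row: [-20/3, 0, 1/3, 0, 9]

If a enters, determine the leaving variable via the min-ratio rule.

Column a entries and ratios — b: 9/(1/3) = 27; w2: 21/2 = 21/2.
Smallest ratio is 21/2 in the row of w2, so w2 leaves.

w2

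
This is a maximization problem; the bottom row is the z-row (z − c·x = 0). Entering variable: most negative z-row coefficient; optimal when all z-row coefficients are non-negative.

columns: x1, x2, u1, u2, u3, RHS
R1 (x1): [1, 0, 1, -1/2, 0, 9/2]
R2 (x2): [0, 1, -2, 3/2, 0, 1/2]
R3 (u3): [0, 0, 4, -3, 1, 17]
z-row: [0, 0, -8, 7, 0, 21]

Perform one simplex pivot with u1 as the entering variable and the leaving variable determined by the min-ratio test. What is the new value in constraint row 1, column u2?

1/4

Ratio test on column u1 — row 1: (9/2)/1 = 9/2; row 2: entry -2 ≤ 0; row 3: 17/4 = 17/4. Minimum is 17/4 at row 3 (u3 leaves); pivot element 4.
Divide row 3 by 4; eliminate column u1 from the other rows.
Row 1 update in column u2: -1/2 − 1·(-3/4) = 1/4.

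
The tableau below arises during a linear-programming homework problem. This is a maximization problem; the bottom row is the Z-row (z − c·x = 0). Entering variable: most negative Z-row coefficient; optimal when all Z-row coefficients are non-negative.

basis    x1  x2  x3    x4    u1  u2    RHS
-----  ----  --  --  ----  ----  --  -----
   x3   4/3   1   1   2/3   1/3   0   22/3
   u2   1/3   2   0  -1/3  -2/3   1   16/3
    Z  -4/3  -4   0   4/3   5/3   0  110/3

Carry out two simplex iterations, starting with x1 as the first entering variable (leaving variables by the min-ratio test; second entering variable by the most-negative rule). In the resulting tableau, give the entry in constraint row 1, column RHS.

Ratio test on column x1 — row 1: (22/3)/(4/3) = 11/2; row 2: (16/3)/(1/3) = 16. Minimum is 11/2 at row 1 (x3 leaves); pivot element 4/3.
Divide row 1 by 4/3; eliminate column x1 from the other rows.
Second iteration: most negative Z-row entry is -3 in column x2, so x2 enters.
Ratio test on column x2 — row 1: (11/2)/(3/4) = 22/3; row 2: (7/2)/(7/4) = 2. Minimum is 2 at row 2 (u2 leaves); pivot element 7/4.
Divide row 2 by 7/4; eliminate column x2 from the other rows.
After both pivots, the entry at constraint row 1, column RHS is 4.

4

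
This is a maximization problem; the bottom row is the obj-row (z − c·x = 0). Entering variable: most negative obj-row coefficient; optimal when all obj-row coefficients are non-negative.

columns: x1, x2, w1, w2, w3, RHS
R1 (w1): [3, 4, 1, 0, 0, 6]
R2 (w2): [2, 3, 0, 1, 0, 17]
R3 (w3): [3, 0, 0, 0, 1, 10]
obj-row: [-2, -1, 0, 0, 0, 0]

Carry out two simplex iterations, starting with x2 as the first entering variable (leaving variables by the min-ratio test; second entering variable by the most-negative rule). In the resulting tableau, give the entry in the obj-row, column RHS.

Ratio test on column x2 — row 1: 6/4 = 3/2; row 2: 17/3 = 17/3; row 3: entry 0 ≤ 0. Minimum is 3/2 at row 1 (w1 leaves); pivot element 4.
Divide row 1 by 4; eliminate column x2 from the other rows.
Second iteration: most negative obj-row entry is -5/4 in column x1, so x1 enters.
Ratio test on column x1 — row 1: (3/2)/(3/4) = 2; row 2: entry -1/4 ≤ 0; row 3: 10/3 = 10/3. Minimum is 2 at row 1 (x2 leaves); pivot element 3/4.
Divide row 1 by 3/4; eliminate column x1 from the other rows.
After both pivots, the entry at the obj-row, column RHS is 4.

4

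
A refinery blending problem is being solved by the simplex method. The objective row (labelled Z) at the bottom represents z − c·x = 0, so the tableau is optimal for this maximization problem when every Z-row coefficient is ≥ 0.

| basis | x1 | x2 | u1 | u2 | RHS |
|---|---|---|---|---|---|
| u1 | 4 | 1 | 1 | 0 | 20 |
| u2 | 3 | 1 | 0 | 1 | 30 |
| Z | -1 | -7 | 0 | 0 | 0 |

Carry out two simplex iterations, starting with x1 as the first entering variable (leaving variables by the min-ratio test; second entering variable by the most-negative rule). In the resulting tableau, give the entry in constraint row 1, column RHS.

20

Ratio test on column x1 — row 1: 20/4 = 5; row 2: 30/3 = 10. Minimum is 5 at row 1 (u1 leaves); pivot element 4.
Divide row 1 by 4; eliminate column x1 from the other rows.
Second iteration: most negative Z-row entry is -27/4 in column x2, so x2 enters.
Ratio test on column x2 — row 1: 5/(1/4) = 20; row 2: 15/(1/4) = 60. Minimum is 20 at row 1 (x1 leaves); pivot element 1/4.
Divide row 1 by 1/4; eliminate column x2 from the other rows.
After both pivots, the entry at constraint row 1, column RHS is 20.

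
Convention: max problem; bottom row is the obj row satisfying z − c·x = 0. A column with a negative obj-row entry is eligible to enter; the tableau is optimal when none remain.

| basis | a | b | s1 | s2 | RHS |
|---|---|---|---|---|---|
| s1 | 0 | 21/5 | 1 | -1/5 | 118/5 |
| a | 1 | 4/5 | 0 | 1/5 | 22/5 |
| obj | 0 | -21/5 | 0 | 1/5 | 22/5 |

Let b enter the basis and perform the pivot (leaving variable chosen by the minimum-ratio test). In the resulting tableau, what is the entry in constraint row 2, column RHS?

Ratio test on column b — row 1: (118/5)/(21/5) = 118/21; row 2: (22/5)/(4/5) = 11/2. Minimum is 11/2 at row 2 (a leaves); pivot element 4/5.
Divide row 2 by 4/5; eliminate column b from the other rows.
In the new row 2, the RHS entry is the old entry divided by the pivot: (22/5)/(4/5) = 11/2.

11/2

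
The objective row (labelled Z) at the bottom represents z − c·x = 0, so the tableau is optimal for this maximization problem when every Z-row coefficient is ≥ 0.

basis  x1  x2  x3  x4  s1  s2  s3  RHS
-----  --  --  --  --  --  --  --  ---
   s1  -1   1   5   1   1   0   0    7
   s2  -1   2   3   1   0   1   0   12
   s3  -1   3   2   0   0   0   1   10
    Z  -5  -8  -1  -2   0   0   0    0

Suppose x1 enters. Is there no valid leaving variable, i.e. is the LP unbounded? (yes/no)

yes

Every constraint-row entry in column x1 is ≤ 0, so increasing x1 is unbounded.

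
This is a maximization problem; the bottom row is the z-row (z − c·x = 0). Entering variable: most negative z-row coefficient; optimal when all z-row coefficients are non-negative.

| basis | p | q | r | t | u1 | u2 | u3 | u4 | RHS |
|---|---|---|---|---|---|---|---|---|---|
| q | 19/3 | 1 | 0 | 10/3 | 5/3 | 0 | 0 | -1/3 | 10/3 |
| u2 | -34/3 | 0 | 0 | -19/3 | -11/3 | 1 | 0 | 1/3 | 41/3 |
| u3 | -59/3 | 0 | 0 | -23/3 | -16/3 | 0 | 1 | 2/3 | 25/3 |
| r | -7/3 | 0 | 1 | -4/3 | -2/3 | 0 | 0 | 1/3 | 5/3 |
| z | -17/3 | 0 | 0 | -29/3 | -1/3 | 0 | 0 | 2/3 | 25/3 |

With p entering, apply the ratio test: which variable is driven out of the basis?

Column p entries and ratios — q: (10/3)/(19/3) = 10/19; u2: -34/3 ≤ 0, skip; u3: -59/3 ≤ 0, skip; r: -7/3 ≤ 0, skip.
Smallest ratio is 10/19 in the row of q, so q leaves.

q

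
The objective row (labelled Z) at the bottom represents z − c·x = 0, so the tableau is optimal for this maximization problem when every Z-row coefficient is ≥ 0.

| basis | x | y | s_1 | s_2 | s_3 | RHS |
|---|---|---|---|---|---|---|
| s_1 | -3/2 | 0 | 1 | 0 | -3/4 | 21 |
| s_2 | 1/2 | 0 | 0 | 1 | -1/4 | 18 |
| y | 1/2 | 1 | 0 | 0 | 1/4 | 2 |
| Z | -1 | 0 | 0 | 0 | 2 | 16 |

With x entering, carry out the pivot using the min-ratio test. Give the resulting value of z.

Ratio test on column x — row 1: entry -3/2 ≤ 0; row 2: 18/(1/2) = 36; row 3: 2/(1/2) = 4. Minimum is 4 at row 3 (y leaves); pivot element 1/2.
Pivot on row 3; the Z-row RHS becomes 16 − (-1)·4 = 20.

20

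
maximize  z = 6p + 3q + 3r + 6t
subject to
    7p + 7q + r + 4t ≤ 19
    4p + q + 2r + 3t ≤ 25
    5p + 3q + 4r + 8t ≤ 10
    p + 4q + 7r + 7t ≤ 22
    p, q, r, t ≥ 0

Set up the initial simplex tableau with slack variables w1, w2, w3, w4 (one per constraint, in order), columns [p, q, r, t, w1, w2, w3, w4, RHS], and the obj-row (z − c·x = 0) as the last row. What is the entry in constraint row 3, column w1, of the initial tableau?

0

Slack w1 belongs to constraint 1; its column is the unit vector e_1, so the entry in row 3 is 0.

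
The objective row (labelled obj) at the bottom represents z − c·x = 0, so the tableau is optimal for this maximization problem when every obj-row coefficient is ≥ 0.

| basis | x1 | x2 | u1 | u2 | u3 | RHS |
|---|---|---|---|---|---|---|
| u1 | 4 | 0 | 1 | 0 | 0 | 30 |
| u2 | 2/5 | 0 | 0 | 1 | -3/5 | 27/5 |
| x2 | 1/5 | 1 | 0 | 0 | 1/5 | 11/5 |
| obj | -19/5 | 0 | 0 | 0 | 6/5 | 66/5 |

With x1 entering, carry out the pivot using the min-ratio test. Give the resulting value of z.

Ratio test on column x1 — row 1: 30/4 = 15/2; row 2: (27/5)/(2/5) = 27/2; row 3: (11/5)/(1/5) = 11. Minimum is 15/2 at row 1 (u1 leaves); pivot element 4.
Pivot on row 1; the obj-row RHS becomes 66/5 − (-19/5)·(15/2) = 417/10.

417/10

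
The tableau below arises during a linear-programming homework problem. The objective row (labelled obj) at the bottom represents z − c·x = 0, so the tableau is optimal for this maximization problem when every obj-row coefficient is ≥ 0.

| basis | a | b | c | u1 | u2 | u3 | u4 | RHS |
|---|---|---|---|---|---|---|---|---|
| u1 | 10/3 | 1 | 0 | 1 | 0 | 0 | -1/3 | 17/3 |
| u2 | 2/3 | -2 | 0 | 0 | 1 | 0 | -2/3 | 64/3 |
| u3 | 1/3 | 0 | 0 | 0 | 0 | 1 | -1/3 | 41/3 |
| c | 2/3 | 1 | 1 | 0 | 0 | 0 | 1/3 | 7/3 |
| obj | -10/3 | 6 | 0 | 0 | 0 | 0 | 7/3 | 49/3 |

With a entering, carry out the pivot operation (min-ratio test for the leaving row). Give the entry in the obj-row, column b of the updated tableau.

Ratio test on column a — row 1: (17/3)/(10/3) = 17/10; row 2: (64/3)/(2/3) = 32; row 3: (41/3)/(1/3) = 41; row 4: (7/3)/(2/3) = 7/2. Minimum is 17/10 at row 1 (u1 leaves); pivot element 10/3.
Divide row 1 by 10/3; eliminate column a from the other rows.
obj-row update in column b: 6 − (-10/3)·(3/10) = 7.

7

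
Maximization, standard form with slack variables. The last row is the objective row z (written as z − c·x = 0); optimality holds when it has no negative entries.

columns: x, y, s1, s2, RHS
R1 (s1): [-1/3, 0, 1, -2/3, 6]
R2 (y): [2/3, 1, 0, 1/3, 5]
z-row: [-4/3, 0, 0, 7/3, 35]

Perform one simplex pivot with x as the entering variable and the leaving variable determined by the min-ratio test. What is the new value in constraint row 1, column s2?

-1/2

Ratio test on column x — row 1: entry -1/3 ≤ 0; row 2: 5/(2/3) = 15/2. Minimum is 15/2 at row 2 (y leaves); pivot element 2/3.
Divide row 2 by 2/3; eliminate column x from the other rows.
Row 1 update in column s2: -2/3 − (-1/3)·(1/2) = -1/2.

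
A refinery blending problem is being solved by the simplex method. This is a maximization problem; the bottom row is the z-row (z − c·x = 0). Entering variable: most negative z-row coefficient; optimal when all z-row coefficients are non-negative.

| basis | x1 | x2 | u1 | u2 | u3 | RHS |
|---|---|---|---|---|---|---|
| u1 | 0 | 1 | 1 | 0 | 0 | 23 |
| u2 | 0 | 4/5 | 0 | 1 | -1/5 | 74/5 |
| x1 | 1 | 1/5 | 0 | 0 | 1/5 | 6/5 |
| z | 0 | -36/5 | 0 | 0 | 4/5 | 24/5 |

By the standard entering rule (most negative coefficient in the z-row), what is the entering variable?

Negative z-row entries: x2: -36/5.
The most negative is -36/5 in column x2, so x2 enters.

x2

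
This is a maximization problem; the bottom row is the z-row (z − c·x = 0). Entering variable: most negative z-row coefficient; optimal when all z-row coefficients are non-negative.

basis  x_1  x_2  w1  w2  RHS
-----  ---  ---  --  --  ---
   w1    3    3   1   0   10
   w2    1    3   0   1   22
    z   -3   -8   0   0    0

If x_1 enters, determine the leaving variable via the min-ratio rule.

w1

Column x_1 entries and ratios — w1: 10/3 = 10/3; w2: 22/1 = 22.
Smallest ratio is 10/3 in the row of w1, so w1 leaves.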